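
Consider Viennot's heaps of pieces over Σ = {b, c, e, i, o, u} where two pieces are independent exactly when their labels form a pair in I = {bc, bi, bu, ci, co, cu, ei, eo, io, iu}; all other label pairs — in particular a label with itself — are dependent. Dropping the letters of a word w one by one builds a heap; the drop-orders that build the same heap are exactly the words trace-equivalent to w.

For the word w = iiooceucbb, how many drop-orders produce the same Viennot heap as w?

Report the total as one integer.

drop 0:i onto floor
drop 1:i onto {0:i}
drop 2:o onto floor
drop 3:o onto {2:o}
drop 4:c onto floor
drop 5:e onto {4:c}
drop 6:u onto {3:o, 5:e}
drop 7:c onto {5:e}
drop 8:b onto {3:o, 5:e}
drop 9:b onto {8:b}
ground layer = {0:i, 2:o, 4:c}
drop-orders for the pieces not yet dropped (sum over which currently-grounded one goes next):
  1 to go: {1} 1  {6} 1  {7} 1  {9} 1
  2 to go: {0,1} 1  {1,6} 2  {1,7} 2  {1,9} 2  {6,7} 2  {6,9} 2  {7,9} 2  {8,9} 1
  3 to go: {0,1,6} 3  {0,1,7} 3  {0,1,9} 3  {1,6,7} 6  {1,6,9} 6  {1,7,9} 6  {1,8,9} 3  {6,7,9} 6  {6,8,9} 3  {7,8,9} 3
  4 to go: {0,1,6,7} 12  {0,1,6,9} 12  {0,1,7,9} 12  {0,1,8,9} 6  {1,6,7,9} 24  {1,6,8,9} 12  {1,7,8,9} 12  {3,6,8,9} 3  {6,7,8,9} 12
  5 to go: {0,1,6,7,9} 60  {0,1,6,8,9} 30  {0,1,7,8,9} 30  {1,3,6,8,9} 15  {1,6,7,8,9} 60  {2,3,6,8,9} 3  {3,6,7,8,9} 15  {5,6,7,8,9} 12
  6 to go: {0,1,3,6,8,9} 45  {0,1,6,7,8,9} 180  {1,2,3,6,8,9} 18  {1,3,6,7,8,9} 90  {1,5,6,7,8,9} 72  {2,3,6,7,8,9} 18  {3,5,6,7,8,9} 27  {4,5,6,7,8,9} 12
  7 to go: {0,1,2,3,6,8,9} 63  {0,1,3,6,7,8,9} 315  {0,1,5,6,7,8,9} 252  {1,2,3,6,7,8,9} 126  {1,3,5,6,7,8,9} 189  {1,4,5,6,7,8,9} 84  {2,3,5,6,7,8,9} 45  {3,4,5,6,7,8,9} 39
  8 to go: {0,1,2,3,6,7,8,9} 504  {0,1,3,5,6,7,8,9} 756  {0,1,4,5,6,7,8,9} 336  {1,2,3,5,6,7,8,9} 360  {1,3,4,5,6,7,8,9} 312  {2,3,4,5,6,7,8,9} 84
  if 0:i drops first: 756 orders
  if 2:o drops first: 1404 orders
  if 4:c drops first: 1620 orders
heap linearizations: 3780

3780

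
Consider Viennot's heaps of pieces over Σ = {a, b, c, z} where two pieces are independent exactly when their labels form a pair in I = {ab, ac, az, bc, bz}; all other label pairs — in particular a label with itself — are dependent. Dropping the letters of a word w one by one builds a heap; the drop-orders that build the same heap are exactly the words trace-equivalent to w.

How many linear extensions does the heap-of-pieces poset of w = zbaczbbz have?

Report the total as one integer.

280

#0=z has no predecessor
#1=b has no predecessor
#2=a has no predecessor
#3=c depends on [0:z]
#4=z depends on [3:c]
#5=b depends on [1:b]
#6=b depends on [5:b]
#7=z depends on [4:z]
sources: [0:z, 1:b, 2:a]
N(rest) = Σ N(rest − s) over sources s of rest; N(one piece) = 1:
  size 1 → [2]=1  [6]=1  [7]=1
  size 2 → [2,6]=2  [2,7]=2  [4,7]=1  [5,6]=1  [6,7]=2
  size 3 → [1,5,6]=1  [2,4,7]=3  [2,5,6]=3  [2,6,7]=6  [3,4,7]=1  [4,6,7]=3  [5,6,7]=3
  size 4 → [0,3,4,7]=1  [1,2,5,6]=4  [1,5,6,7]=4  [2,3,4,7]=4  [2,4,6,7]=12  [2,5,6,7]=12  [3,4,6,7]=4  [4,5,6,7]=6
  size 5 → [0,2,3,4,7]=5  [0,3,4,6,7]=5  [1,2,5,6,7]=20  [1,4,5,6,7]=10  [2,3,4,6,7]=20  [2,4,5,6,7]=30  [3,4,5,6,7]=10
  size 6 → [0,2,3,4,6,7]=30  [0,3,4,5,6,7]=15  [1,2,4,5,6,7]=60  [1,3,4,5,6,7]=20  [2,3,4,5,6,7]=60
  first=0(z) contributes 140
  first=1(b) contributes 105
  first=2(a) contributes 35
|[w]| = 280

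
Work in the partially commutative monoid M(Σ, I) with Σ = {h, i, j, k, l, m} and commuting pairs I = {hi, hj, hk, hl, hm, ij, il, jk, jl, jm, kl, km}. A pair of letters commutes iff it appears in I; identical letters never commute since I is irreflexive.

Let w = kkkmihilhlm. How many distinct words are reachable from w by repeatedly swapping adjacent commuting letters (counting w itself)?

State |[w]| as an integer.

0(k) covers ∅
1(k) covers 0:k
2(k) covers 1:k
3(m) covers ∅
4(i) covers 2:k, 3:m
5(h) covers ∅
6(i) covers 4:i
7(l) covers 3:m
8(h) covers 5:h
9(l) covers 7:l
10(m) covers 6:i, 9:l
floor of heap: 0:k, 3:m, 5:h
completions by unplaced set U, small U first (add the entries for U minus each lowest piece of U):
  |U|=1: {8}:1  {10}:1
  |U|=2: {5,8}:1  {6,10}:1  {8,10}:2  {9,10}:1
  |U|=3: {4,6,10}:1  {5,8,10}:3  {6,8,10}:3  {6,9,10}:2  {7,9,10}:1  {8,9,10}:3
  |U|=4: {2,4,6,10}:1  {4,6,8,10}:4  {4,6,9,10}:3  {5,6,8,10}:6  {5,8,9,10}:6  {6,7,9,10}:3  {6,8,9,10}:8  {7,8,9,10}:4
  |U|=5: {1,2,4,6,10}:1  {2,4,6,8,10}:5  {2,4,6,9,10}:4  {4,5,6,8,10}:10  {4,6,7,9,10}:6  {4,6,8,9,10}:15  {5,6,8,9,10}:20  {5,7,8,9,10}:10  {6,7,8,9,10}:15
  |U|=6: {0,1,2,4,6,10}:1  {1,2,4,6,8,10}:6  {1,2,4,6,9,10}:5  {2,4,5,6,8,10}:15  {2,4,6,7,9,10}:10  {2,4,6,8,9,10}:24  {3,4,6,7,9,10}:6  {4,5,6,8,9,10}:45  {4,6,7,8,9,10}:36  {5,6,7,8,9,10}:45
  |U|=7: {0,1,2,4,6,8,10}:7  {0,1,2,4,6,9,10}:6  {1,2,4,5,6,8,10}:21  {1,2,4,6,7,9,10}:15  {1,2,4,6,8,9,10}:35  {2,3,4,6,7,9,10}:16  {2,4,5,6,8,9,10}:84  {2,4,6,7,8,9,10}:70  {3,4,6,7,8,9,10}:42  {4,5,6,7,8,9,10}:126
  |U|=8: {0,1,2,4,5,6,8,10}:28  {0,1,2,4,6,7,9,10}:21  {0,1,2,4,6,8,9,10}:48  {1,2,3,4,6,7,9,10}:31  {1,2,4,5,6,8,9,10}:140  {1,2,4,6,7,8,9,10}:120  {2,3,4,6,7,8,9,10}:128  {2,4,5,6,7,8,9,10}:280  {3,4,5,6,7,8,9,10}:168
  |U|=9: {0,1,2,3,4,6,7,9,10}:52  {0,1,2,4,5,6,8,9,10}:216  {0,1,2,4,6,7,8,9,10}:189  {1,2,3,4,6,7,8,9,10}:279  {1,2,4,5,6,7,8,9,10}:540  {2,3,4,5,6,7,8,9,10}:576
  start at 0(k): 1395
  start at 3(m): 945
  start at 5(h): 520
sum over floor = 2860

2860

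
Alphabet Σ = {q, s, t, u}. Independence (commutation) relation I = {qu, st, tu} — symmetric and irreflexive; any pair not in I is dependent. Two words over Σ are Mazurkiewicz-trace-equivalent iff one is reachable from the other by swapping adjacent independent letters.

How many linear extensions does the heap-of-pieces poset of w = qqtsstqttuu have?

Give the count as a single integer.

81

0(q) covers ∅
1(q) covers 0:q
2(t) covers 1:q
3(s) covers 1:q
4(s) covers 3:s
5(t) covers 2:t
6(q) covers 4:s, 5:t
7(t) covers 6:q
8(t) covers 7:t
9(u) covers 4:s
10(u) covers 9:u
floor of heap: 0:q
completions by unplaced set U, small U first (add the entries for U minus each lowest piece of U):
  |U|=1: {8}:1  {10}:1
  |U|=2: {7,8}:1  {8,10}:2  {9,10}:1
  |U|=3: {6,7,8}:1  {7,8,10}:3  {8,9,10}:3
  |U|=4: {5,6,7,8}:1  {6,7,8,10}:4  {7,8,9,10}:6
  |U|=5: {2,5,6,7,8}:1  {5,6,7,8,10}:5  {6,7,8,9,10}:10
  |U|=6: {2,5,6,7,8,10}:6  {4,6,7,8,9,10}:10  {5,6,7,8,9,10}:15
  |U|=7: {2,5,6,7,8,9,10}:21  {3,4,6,7,8,9,10}:10  {4,5,6,7,8,9,10}:25
  |U|=8: {2,4,5,6,7,8,9,10}:46  {3,4,5,6,7,8,9,10}:35
  |U|=9: {2,3,4,5,6,7,8,9,10}:81
  start at 0(q): 81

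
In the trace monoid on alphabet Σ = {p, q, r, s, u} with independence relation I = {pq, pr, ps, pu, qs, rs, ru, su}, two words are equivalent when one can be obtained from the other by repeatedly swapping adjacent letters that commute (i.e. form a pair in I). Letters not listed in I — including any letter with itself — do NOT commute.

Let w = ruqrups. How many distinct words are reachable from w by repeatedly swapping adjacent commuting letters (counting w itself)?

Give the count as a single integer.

168

drop 0:r onto floor
drop 1:u onto floor
drop 2:q onto {0:r, 1:u}
drop 3:r onto {2:q}
drop 4:u onto {2:q}
drop 5:p onto floor
drop 6:s onto floor
ground layer = {0:r, 1:u, 5:p, 6:s}
drop-orders for the pieces not yet dropped (sum over which currently-grounded one goes next):
  1 to go: {3} 1  {4} 1  {5} 1  {6} 1
  2 to go: {3,4} 2  {3,5} 2  {3,6} 2  {4,5} 2  {4,6} 2  {5,6} 2
  3 to go: {2,3,4} 2  {3,4,5} 6  {3,4,6} 6  {3,5,6} 6  {4,5,6} 6
  4 to go: {0,2,3,4} 2  {1,2,3,4} 2  {2,3,4,5} 8  {2,3,4,6} 8  {3,4,5,6} 24
  5 to go: {0,1,2,3,4} 4  {0,2,3,4,5} 10  {0,2,3,4,6} 10  {1,2,3,4,5} 10  {1,2,3,4,6} 10  {2,3,4,5,6} 40
  if 0:r drops first: 60 orders
  if 1:u drops first: 60 orders
  if 5:p drops first: 24 orders
  if 6:s drops first: 24 orders
heap linearizations: 168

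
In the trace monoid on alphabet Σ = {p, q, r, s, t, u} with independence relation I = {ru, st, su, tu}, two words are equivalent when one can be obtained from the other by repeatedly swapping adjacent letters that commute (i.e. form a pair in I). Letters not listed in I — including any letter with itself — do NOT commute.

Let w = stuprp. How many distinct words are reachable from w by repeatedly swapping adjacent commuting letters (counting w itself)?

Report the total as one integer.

6

drop 0:s onto floor
drop 1:t onto floor
drop 2:u onto floor
drop 3:p onto {0:s, 1:t, 2:u}
drop 4:r onto {3:p}
drop 5:p onto {4:r}
ground layer = {0:s, 1:t, 2:u}
drop-orders for the pieces not yet dropped (sum over which currently-grounded one goes next):
  1 to go: {5} 1
  2 to go: {4,5} 1
  3 to go: {3,4,5} 1
  4 to go: {0,3,4,5} 1  {1,3,4,5} 1  {2,3,4,5} 1
  if 0:s drops first: 2 orders
  if 1:t drops first: 2 orders
  if 2:u drops first: 2 orders
heap linearizations: 6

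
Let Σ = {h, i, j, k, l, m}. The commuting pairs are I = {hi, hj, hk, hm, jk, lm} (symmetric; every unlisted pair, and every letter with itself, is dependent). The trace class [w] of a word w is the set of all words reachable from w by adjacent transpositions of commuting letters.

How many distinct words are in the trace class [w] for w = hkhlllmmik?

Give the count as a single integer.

46

0(h) covers ∅
1(k) covers ∅
2(h) covers 0:h
3(l) covers 1:k, 2:h
4(l) covers 3:l
5(l) covers 4:l
6(m) covers 1:k
7(m) covers 6:m
8(i) covers 5:l, 7:m
9(k) covers 8:i
floor of heap: 0:h, 1:k
completions by unplaced set U, small U first (add the entries for U minus each lowest piece of U):
  |U|=1: {9}:1
  |U|=2: {8,9}:1
  |U|=3: {5,8,9}:1  {7,8,9}:1
  |U|=4: {4,5,8,9}:1  {5,7,8,9}:2  {6,7,8,9}:1
  |U|=5: {3,4,5,8,9}:1  {4,5,7,8,9}:3  {5,6,7,8,9}:3
  |U|=6: {2,3,4,5,8,9}:1  {3,4,5,7,8,9}:4  {4,5,6,7,8,9}:6
  |U|=7: {0,2,3,4,5,8,9}:1  {2,3,4,5,7,8,9}:5  {3,4,5,6,7,8,9}:10
  |U|=8: {0,2,3,4,5,7,8,9}:6  {1,3,4,5,6,7,8,9}:10  {2,3,4,5,6,7,8,9}:15
  start at 0(h): 25
  start at 1(k): 21
sum over floor = 46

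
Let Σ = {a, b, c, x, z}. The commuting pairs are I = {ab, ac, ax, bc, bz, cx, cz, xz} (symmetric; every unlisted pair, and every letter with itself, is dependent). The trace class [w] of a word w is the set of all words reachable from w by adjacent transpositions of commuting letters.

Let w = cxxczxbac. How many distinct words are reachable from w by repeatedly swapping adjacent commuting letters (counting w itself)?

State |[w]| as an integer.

1260

#0=c has no predecessor
#1=x has no predecessor
#2=x depends on [1:x]
#3=c depends on [0:c]
#4=z has no predecessor
#5=x depends on [2:x]
#6=b depends on [5:x]
#7=a depends on [4:z]
#8=c depends on [3:c]
sources: [0:c, 1:x, 4:z]
N(rest) = Σ N(rest − s) over sources s of rest; N(one piece) = 1:
  size 1 → [6]=1  [7]=1  [8]=1
  size 2 → [3,8]=1  [4,7]=1  [5,6]=1  [6,7]=2  [6,8]=2  [7,8]=2
  size 3 → [0,3,8]=1  [2,5,6]=1  [3,6,8]=3  [3,7,8]=3  [4,6,7]=3  [4,7,8]=3  [5,6,7]=3  [5,6,8]=3  [6,7,8]=6
  size 4 → [0,3,6,8]=4  [0,3,7,8]=4  [1,2,5,6]=1  [2,5,6,7]=4  [2,5,6,8]=4  [3,4,7,8]=6  [3,5,6,8]=6  [3,6,7,8]=12  [4,5,6,7]=6  [4,6,7,8]=12  [5,6,7,8]=12
  size 5 → [0,3,4,7,8]=10  [0,3,5,6,8]=10  [0,3,6,7,8]=20  [1,2,5,6,7]=5  [1,2,5,6,8]=5  [2,3,5,6,8]=10  [2,4,5,6,7]=10  [2,5,6,7,8]=20  [3,4,6,7,8]=30  [3,5,6,7,8]=30  [4,5,6,7,8]=30
  size 6 → [0,2,3,5,6,8]=20  [0,3,4,6,7,8]=60  [0,3,5,6,7,8]=60  [1,2,3,5,6,8]=15  [1,2,4,5,6,7]=15  [1,2,5,6,7,8]=30  [2,3,5,6,7,8]=60  [2,4,5,6,7,8]=60  [3,4,5,6,7,8]=90
  size 7 → [0,1,2,3,5,6,8]=35  [0,2,3,5,6,7,8]=140  [0,3,4,5,6,7,8]=210  [1,2,3,5,6,7,8]=105  [1,2,4,5,6,7,8]=105  [2,3,4,5,6,7,8]=210
  first=0(c) contributes 420
  first=1(x) contributes 560
  first=4(z) contributes 280
|[w]| = 1260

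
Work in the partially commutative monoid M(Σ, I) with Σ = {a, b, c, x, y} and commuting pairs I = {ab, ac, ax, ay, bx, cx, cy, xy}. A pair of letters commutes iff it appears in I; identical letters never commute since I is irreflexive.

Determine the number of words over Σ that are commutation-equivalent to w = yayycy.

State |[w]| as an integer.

#0=y has no predecessor
#1=a has no predecessor
#2=y depends on [0:y]
#3=y depends on [2:y]
#4=c has no predecessor
#5=y depends on [3:y]
sources: [0:y, 1:a, 4:c]
N(rest) = Σ N(rest − s) over sources s of rest; N(one piece) = 1:
  size 1 → [1]=1  [4]=1  [5]=1
  size 2 → [1,4]=2  [1,5]=2  [3,5]=1  [4,5]=2
  size 3 → [1,3,5]=3  [1,4,5]=6  [2,3,5]=1  [3,4,5]=3
  size 4 → [0,2,3,5]=1  [1,2,3,5]=4  [1,3,4,5]=12  [2,3,4,5]=4
  first=0(y) contributes 20
  first=1(a) contributes 5
  first=4(c) contributes 5
|[w]| = 30

30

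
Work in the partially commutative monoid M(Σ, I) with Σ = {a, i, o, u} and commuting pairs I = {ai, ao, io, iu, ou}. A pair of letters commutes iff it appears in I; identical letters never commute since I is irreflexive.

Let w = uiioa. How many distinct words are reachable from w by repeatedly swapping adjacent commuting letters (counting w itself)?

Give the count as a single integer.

30

0(u) covers ∅
1(i) covers ∅
2(i) covers 1:i
3(o) covers ∅
4(a) covers 0:u
floor of heap: 0:u, 1:i, 3:o
completions by unplaced set U, small U first (add the entries for U minus each lowest piece of U):
  |U|=1: {2}:1  {3}:1  {4}:1
  |U|=2: {0,4}:1  {1,2}:1  {2,3}:2  {2,4}:2  {3,4}:2
  |U|=3: {0,2,4}:3  {0,3,4}:3  {1,2,3}:3  {1,2,4}:3  {2,3,4}:6
  start at 0(u): 12
  start at 1(i): 12
  start at 3(o): 6
sum over floor = 30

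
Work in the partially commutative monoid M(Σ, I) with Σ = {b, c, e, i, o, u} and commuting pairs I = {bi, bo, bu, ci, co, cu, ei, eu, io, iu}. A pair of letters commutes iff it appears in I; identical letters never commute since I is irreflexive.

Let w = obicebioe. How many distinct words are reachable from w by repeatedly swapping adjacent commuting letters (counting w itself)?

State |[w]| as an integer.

piece 0:o — minimal
piece 1:b — minimal
piece 2:i — minimal
piece 3:c rests on {1:b}
piece 4:e rests on {0:o, 3:c}
piece 5:b rests on {4:e}
piece 6:i rests on {2:i}
piece 7:o rests on {4:e}
piece 8:e rests on {5:b, 7:o}
minimal pieces: {0:o, 1:b, 2:i}
ways to finish when only these pieces remain (= sum over removing one remaining piece with nothing left below it):
  1 left: {6}→1  {8}→1
  2 left: {2,6}→1  {5,8}→1  {6,8}→2  {7,8}→1
  3 left: {2,6,8}→3  {5,6,8}→3  {5,7,8}→2  {6,7,8}→3
  4 left: {2,5,6,8}→6  {2,6,7,8}→6  {4,5,7,8}→2  {5,6,7,8}→8
  5 left: {0,4,5,7,8}→2  {2,5,6,7,8}→20  {3,4,5,7,8}→2  {4,5,6,7,8}→10
  6 left: {0,3,4,5,7,8}→4  {0,4,5,6,7,8}→12  {1,3,4,5,7,8}→2  {2,4,5,6,7,8}→30  {3,4,5,6,7,8}→12
  7 left: {0,1,3,4,5,7,8}→6  {0,2,4,5,6,7,8}→42  {0,3,4,5,6,7,8}→28  {1,3,4,5,6,7,8}→14  {2,3,4,5,6,7,8}→42
  placing 0:o first → 56 extensions
  placing 1:b first → 112 extensions
  placing 2:i first → 48 extensions
total linear extensions = 216

216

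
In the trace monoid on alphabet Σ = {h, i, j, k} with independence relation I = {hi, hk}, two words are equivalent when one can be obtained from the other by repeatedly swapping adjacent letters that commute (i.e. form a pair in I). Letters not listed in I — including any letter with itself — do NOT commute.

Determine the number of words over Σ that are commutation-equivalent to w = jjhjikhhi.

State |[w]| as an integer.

10

drop 0:j onto floor
drop 1:j onto {0:j}
drop 2:h onto {1:j}
drop 3:j onto {2:h}
drop 4:i onto {3:j}
drop 5:k onto {4:i}
drop 6:h onto {3:j}
drop 7:h onto {6:h}
drop 8:i onto {5:k}
ground layer = {0:j}
drop-orders for the pieces not yet dropped (sum over which currently-grounded one goes next):
  1 to go: {7} 1  {8} 1
  2 to go: {5,8} 1  {6,7} 1  {7,8} 2
  3 to go: {4,5,8} 1  {5,7,8} 3  {6,7,8} 3
  4 to go: {4,5,7,8} 4  {5,6,7,8} 6
  5 to go: {4,5,6,7,8} 10
  6 to go: {3,4,5,6,7,8} 10
  7 to go: {2,3,4,5,6,7,8} 10
  if 0:j drops first: 10 orders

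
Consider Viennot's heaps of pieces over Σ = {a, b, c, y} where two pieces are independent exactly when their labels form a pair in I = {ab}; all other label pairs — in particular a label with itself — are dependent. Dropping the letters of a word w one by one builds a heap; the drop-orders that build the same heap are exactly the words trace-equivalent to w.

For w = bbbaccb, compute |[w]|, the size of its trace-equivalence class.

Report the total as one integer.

4

drop 0:b onto floor
drop 1:b onto {0:b}
drop 2:b onto {1:b}
drop 3:a onto floor
drop 4:c onto {2:b, 3:a}
drop 5:c onto {4:c}
drop 6:b onto {5:c}
ground layer = {0:b, 3:a}
drop-orders for the pieces not yet dropped (sum over which currently-grounded one goes next):
  1 to go: {6} 1
  2 to go: {5,6} 1
  3 to go: {4,5,6} 1
  4 to go: {2,4,5,6} 1  {3,4,5,6} 1
  5 to go: {1,2,4,5,6} 1  {2,3,4,5,6} 2
  if 0:b drops first: 3 orders
  if 3:a drops first: 1 orders
heap linearizations: 4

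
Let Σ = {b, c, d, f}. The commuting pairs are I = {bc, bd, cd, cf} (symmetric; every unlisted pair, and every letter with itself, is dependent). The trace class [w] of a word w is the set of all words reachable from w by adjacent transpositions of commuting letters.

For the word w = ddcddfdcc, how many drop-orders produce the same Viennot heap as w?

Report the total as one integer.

drop 0:d onto floor
drop 1:d onto {0:d}
drop 2:c onto floor
drop 3:d onto {1:d}
drop 4:d onto {3:d}
drop 5:f onto {4:d}
drop 6:d onto {5:f}
drop 7:c onto {2:c}
drop 8:c onto {7:c}
ground layer = {0:d, 2:c}
drop-orders for the pieces not yet dropped (sum over which currently-grounded one goes next):
  1 to go: {6} 1  {8} 1
  2 to go: {5,6} 1  {6,8} 2  {7,8} 1
  3 to go: {2,7,8} 1  {4,5,6} 1  {5,6,8} 3  {6,7,8} 3
  4 to go: {2,6,7,8} 4  {3,4,5,6} 1  {4,5,6,8} 4  {5,6,7,8} 6
  5 to go: {1,3,4,5,6} 1  {2,5,6,7,8} 10  {3,4,5,6,8} 5  {4,5,6,7,8} 10
  6 to go: {0,1,3,4,5,6} 1  {1,3,4,5,6,8} 6  {2,4,5,6,7,8} 20  {3,4,5,6,7,8} 15
  7 to go: {0,1,3,4,5,6,8} 7  {1,3,4,5,6,7,8} 21  {2,3,4,5,6,7,8} 35
  if 0:d drops first: 56 orders
  if 2:c drops first: 28 orders
heap linearizations: 84

84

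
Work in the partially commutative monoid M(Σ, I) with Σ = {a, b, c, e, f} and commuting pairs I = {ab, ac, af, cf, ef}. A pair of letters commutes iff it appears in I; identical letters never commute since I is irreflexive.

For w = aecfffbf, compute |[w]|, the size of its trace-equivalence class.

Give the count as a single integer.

20

0(a) covers ∅
1(e) covers 0:a
2(c) covers 1:e
3(f) covers ∅
4(f) covers 3:f
5(f) covers 4:f
6(b) covers 2:c, 5:f
7(f) covers 6:b
floor of heap: 0:a, 3:f
completions by unplaced set U, small U first (add the entries for U minus each lowest piece of U):
  |U|=1: {7}:1
  |U|=2: {6,7}:1
  |U|=3: {2,6,7}:1  {5,6,7}:1
  |U|=4: {1,2,6,7}:1  {2,5,6,7}:2  {4,5,6,7}:1
  |U|=5: {0,1,2,6,7}:1  {1,2,5,6,7}:3  {2,4,5,6,7}:3  {3,4,5,6,7}:1
  |U|=6: {0,1,2,5,6,7}:4  {1,2,4,5,6,7}:6  {2,3,4,5,6,7}:4
  start at 0(a): 10
  start at 3(f): 10
sum over floor = 20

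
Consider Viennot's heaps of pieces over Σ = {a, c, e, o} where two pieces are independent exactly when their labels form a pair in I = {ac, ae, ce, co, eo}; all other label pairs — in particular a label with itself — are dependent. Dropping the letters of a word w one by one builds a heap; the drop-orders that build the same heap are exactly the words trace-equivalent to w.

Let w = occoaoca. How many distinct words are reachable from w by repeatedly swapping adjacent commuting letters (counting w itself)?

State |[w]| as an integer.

piece 0:o — minimal
piece 1:c — minimal
piece 2:c rests on {1:c}
piece 3:o rests on {0:o}
piece 4:a rests on {3:o}
piece 5:o rests on {4:a}
piece 6:c rests on {2:c}
piece 7:a rests on {5:o}
minimal pieces: {0:o, 1:c}
ways to finish when only these pieces remain (= sum over removing one remaining piece with nothing left below it):
  1 left: {6}→1  {7}→1
  2 left: {2,6}→1  {5,7}→1  {6,7}→2
  3 left: {1,2,6}→1  {2,6,7}→3  {4,5,7}→1  {5,6,7}→3
  4 left: {1,2,6,7}→4  {2,5,6,7}→6  {3,4,5,7}→1  {4,5,6,7}→4
  5 left: {0,3,4,5,7}→1  {1,2,5,6,7}→10  {2,4,5,6,7}→10  {3,4,5,6,7}→5
  6 left: {0,3,4,5,6,7}→6  {1,2,4,5,6,7}→20  {2,3,4,5,6,7}→15
  placing 0:o first → 35 extensions
  placing 1:c first → 21 extensions
total linear extensions = 56

56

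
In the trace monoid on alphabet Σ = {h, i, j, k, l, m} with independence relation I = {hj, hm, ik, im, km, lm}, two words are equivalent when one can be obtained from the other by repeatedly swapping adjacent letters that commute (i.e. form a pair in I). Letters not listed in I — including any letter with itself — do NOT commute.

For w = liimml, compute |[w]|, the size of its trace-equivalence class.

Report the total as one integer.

drop 0:l onto floor
drop 1:i onto {0:l}
drop 2:i onto {1:i}
drop 3:m onto floor
drop 4:m onto {3:m}
drop 5:l onto {2:i}
ground layer = {0:l, 3:m}
drop-orders for the pieces not yet dropped (sum over which currently-grounded one goes next):
  1 to go: {4} 1  {5} 1
  2 to go: {2,5} 1  {3,4} 1  {4,5} 2
  3 to go: {1,2,5} 1  {2,4,5} 3  {3,4,5} 3
  4 to go: {0,1,2,5} 1  {1,2,4,5} 4  {2,3,4,5} 6
  if 0:l drops first: 10 orders
  if 3:m drops first: 5 orders
heap linearizations: 15

15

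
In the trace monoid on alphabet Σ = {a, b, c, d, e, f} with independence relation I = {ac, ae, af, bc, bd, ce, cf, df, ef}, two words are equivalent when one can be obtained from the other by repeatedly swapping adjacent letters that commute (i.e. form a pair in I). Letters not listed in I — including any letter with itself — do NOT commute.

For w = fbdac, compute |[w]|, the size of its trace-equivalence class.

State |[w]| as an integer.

#0=f has no predecessor
#1=b depends on [0:f]
#2=d has no predecessor
#3=a depends on [1:b, 2:d]
#4=c depends on [2:d]
sources: [0:f, 2:d]
N(rest) = Σ N(rest − s) over sources s of rest; N(one piece) = 1:
  size 1 → [3]=1  [4]=1
  size 2 → [1,3]=1  [3,4]=2
  size 3 → [0,1,3]=1  [1,3,4]=3  [2,3,4]=2
  first=0(f) contributes 5
  first=2(d) contributes 4
|[w]| = 9

9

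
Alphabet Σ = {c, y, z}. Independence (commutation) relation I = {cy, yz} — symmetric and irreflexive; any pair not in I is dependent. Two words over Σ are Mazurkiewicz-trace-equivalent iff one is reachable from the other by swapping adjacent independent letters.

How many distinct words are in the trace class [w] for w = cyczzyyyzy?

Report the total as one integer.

piece 0:c — minimal
piece 1:y — minimal
piece 2:c rests on {0:c}
piece 3:z rests on {2:c}
piece 4:z rests on {3:z}
piece 5:y rests on {1:y}
piece 6:y rests on {5:y}
piece 7:y rests on {6:y}
piece 8:z rests on {4:z}
piece 9:y rests on {7:y}
minimal pieces: {0:c, 1:y}
ways to finish when only these pieces remain (= sum over removing one remaining piece with nothing left below it):
  1 left: {8}→1  {9}→1
  2 left: {4,8}→1  {7,9}→1  {8,9}→2
  3 left: {3,4,8}→1  {4,8,9}→3  {6,7,9}→1  {7,8,9}→3
  4 left: {2,3,4,8}→1  {3,4,8,9}→4  {4,7,8,9}→6  {5,6,7,9}→1  {6,7,8,9}→4
  5 left: {0,2,3,4,8}→1  {1,5,6,7,9}→1  {2,3,4,8,9}→5  {3,4,7,8,9}→10  {4,6,7,8,9}→10  {5,6,7,8,9}→5
  6 left: {0,2,3,4,8,9}→6  {1,5,6,7,8,9}→6  {2,3,4,7,8,9}→15  {3,4,6,7,8,9}→20  {4,5,6,7,8,9}→15
  7 left: {0,2,3,4,7,8,9}→21  {1,4,5,6,7,8,9}→21  {2,3,4,6,7,8,9}→35  {3,4,5,6,7,8,9}→35
  8 left: {0,2,3,4,6,7,8,9}→56  {1,3,4,5,6,7,8,9}→56  {2,3,4,5,6,7,8,9}→70
  placing 0:c first → 126 extensions
  placing 1:y first → 126 extensions
total linear extensions = 252

252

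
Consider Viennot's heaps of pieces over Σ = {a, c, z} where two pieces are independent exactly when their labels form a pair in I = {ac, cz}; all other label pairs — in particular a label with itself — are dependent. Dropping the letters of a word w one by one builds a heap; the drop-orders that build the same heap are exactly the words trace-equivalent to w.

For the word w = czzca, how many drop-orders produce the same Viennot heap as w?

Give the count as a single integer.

10

piece 0:c — minimal
piece 1:z — minimal
piece 2:z rests on {1:z}
piece 3:c rests on {0:c}
piece 4:a rests on {2:z}
minimal pieces: {0:c, 1:z}
ways to finish when only these pieces remain (= sum over removing one remaining piece with nothing left below it):
  1 left: {3}→1  {4}→1
  2 left: {0,3}→1  {2,4}→1  {3,4}→2
  3 left: {0,3,4}→3  {1,2,4}→1  {2,3,4}→3
  placing 0:c first → 4 extensions
  placing 1:z first → 6 extensions
total linear extensions = 10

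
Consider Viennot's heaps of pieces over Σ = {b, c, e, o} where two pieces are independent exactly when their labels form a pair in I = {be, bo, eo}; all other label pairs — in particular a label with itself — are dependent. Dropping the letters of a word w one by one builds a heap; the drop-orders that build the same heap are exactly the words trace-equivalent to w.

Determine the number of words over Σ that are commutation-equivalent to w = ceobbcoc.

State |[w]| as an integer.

piece 0:c — minimal
piece 1:e rests on {0:c}
piece 2:o rests on {0:c}
piece 3:b rests on {0:c}
piece 4:b rests on {3:b}
piece 5:c rests on {1:e, 2:o, 4:b}
piece 6:o rests on {5:c}
piece 7:c rests on {6:o}
minimal pieces: {0:c}
ways to finish when only these pieces remain (= sum over removing one remaining piece with nothing left below it):
  1 left: {7}→1
  2 left: {6,7}→1
  3 left: {5,6,7}→1
  4 left: {1,5,6,7}→1  {2,5,6,7}→1  {4,5,6,7}→1
  5 left: {1,2,5,6,7}→2  {1,4,5,6,7}→2  {2,4,5,6,7}→2  {3,4,5,6,7}→1
  6 left: {1,2,4,5,6,7}→6  {1,3,4,5,6,7}→3  {2,3,4,5,6,7}→3
  placing 0:c first → 12 extensions

12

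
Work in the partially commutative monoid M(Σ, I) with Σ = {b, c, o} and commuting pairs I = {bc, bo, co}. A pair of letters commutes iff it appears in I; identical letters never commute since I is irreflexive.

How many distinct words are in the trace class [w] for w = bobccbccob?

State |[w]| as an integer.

piece 0:b — minimal
piece 1:o — minimal
piece 2:b rests on {0:b}
piece 3:c — minimal
piece 4:c rests on {3:c}
piece 5:b rests on {2:b}
piece 6:c rests on {4:c}
piece 7:c rests on {6:c}
piece 8:o rests on {1:o}
piece 9:b rests on {5:b}
minimal pieces: {0:b, 1:o, 3:c}
ways to finish when only these pieces remain (= sum over removing one remaining piece with nothing left below it):
  1 left: {7}→1  {8}→1  {9}→1
  2 left: {1,8}→1  {5,9}→1  {6,7}→1  {7,8}→2  {7,9}→2  {8,9}→2
  3 left: {1,7,8}→3  {1,8,9}→3  {2,5,9}→1  {4,6,7}→1  {5,7,9}→3  {5,8,9}→3  {6,7,8}→3  {6,7,9}→3  {7,8,9}→6
  4 left: {0,2,5,9}→1  {1,5,8,9}→6  {1,6,7,8}→6  {1,7,8,9}→12  {2,5,7,9}→4  {2,5,8,9}→4  {3,4,6,7}→1  {4,6,7,8}→4  {4,6,7,9}→4  {5,6,7,9}→6  {5,7,8,9}→12  {6,7,8,9}→12
  5 left: {0,2,5,7,9}→5  {0,2,5,8,9}→5  {1,2,5,8,9}→10  {1,4,6,7,8}→10  {1,5,7,8,9}→30  {1,6,7,8,9}→30  {2,5,6,7,9}→10  {2,5,7,8,9}→20  {3,4,6,7,8}→5  {3,4,6,7,9}→5  {4,5,6,7,9}→10  {4,6,7,8,9}→20  {5,6,7,8,9}→30
  6 left: {0,1,2,5,8,9}→15  {0,2,5,6,7,9}→15  {0,2,5,7,8,9}→30  {1,2,5,7,8,9}→60  {1,3,4,6,7,8}→15  {1,4,6,7,8,9}→60  {1,5,6,7,8,9}→90  {2,4,5,6,7,9}→20  {2,5,6,7,8,9}→60  {3,4,5,6,7,9}→15  {3,4,6,7,8,9}→30  {4,5,6,7,8,9}→60
  7 left: {0,1,2,5,7,8,9}→105  {0,2,4,5,6,7,9}→35  {0,2,5,6,7,8,9}→105  {1,2,5,6,7,8,9}→210  {1,3,4,6,7,8,9}→105  {1,4,5,6,7,8,9}→210  {2,3,4,5,6,7,9}→35  {2,4,5,6,7,8,9}→140  {3,4,5,6,7,8,9}→105
  8 left: {0,1,2,5,6,7,8,9}→420  {0,2,3,4,5,6,7,9}→70  {0,2,4,5,6,7,8,9}→280  {1,2,4,5,6,7,8,9}→560  {1,3,4,5,6,7,8,9}→420  {2,3,4,5,6,7,8,9}→280
  placing 0:b first → 1260 extensions
  placing 1:o first → 630 extensions
  placing 3:c first → 1260 extensions
total linear extensions = 3150

3150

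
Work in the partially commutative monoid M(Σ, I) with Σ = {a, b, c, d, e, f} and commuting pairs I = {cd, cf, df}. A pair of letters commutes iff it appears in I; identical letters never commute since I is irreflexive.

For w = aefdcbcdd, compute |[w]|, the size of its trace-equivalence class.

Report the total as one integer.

18

piece 0:a — minimal
piece 1:e rests on {0:a}
piece 2:f rests on {1:e}
piece 3:d rests on {1:e}
piece 4:c rests on {1:e}
piece 5:b rests on {2:f, 3:d, 4:c}
piece 6:c rests on {5:b}
piece 7:d rests on {5:b}
piece 8:d rests on {7:d}
minimal pieces: {0:a}
ways to finish when only these pieces remain (= sum over removing one remaining piece with nothing left below it):
  1 left: {6}→1  {8}→1
  2 left: {6,8}→2  {7,8}→1
  3 left: {6,7,8}→3
  4 left: {5,6,7,8}→3
  5 left: {2,5,6,7,8}→3  {3,5,6,7,8}→3  {4,5,6,7,8}→3
  6 left: {2,3,5,6,7,8}→6  {2,4,5,6,7,8}→6  {3,4,5,6,7,8}→6
  7 left: {2,3,4,5,6,7,8}→18
  placing 0:a first → 18 extensions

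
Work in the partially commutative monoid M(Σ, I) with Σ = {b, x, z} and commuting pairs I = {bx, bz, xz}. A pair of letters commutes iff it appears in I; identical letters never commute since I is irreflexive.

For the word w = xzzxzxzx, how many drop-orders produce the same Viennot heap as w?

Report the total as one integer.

drop 0:x onto floor
drop 1:z onto floor
drop 2:z onto {1:z}
drop 3:x onto {0:x}
drop 4:z onto {2:z}
drop 5:x onto {3:x}
drop 6:z onto {4:z}
drop 7:x onto {5:x}
ground layer = {0:x, 1:z}
drop-orders for the pieces not yet dropped (sum over which currently-grounded one goes next):
  1 to go: {6} 1  {7} 1
  2 to go: {4,6} 1  {5,7} 1  {6,7} 2
  3 to go: {2,4,6} 1  {3,5,7} 1  {4,6,7} 3  {5,6,7} 3
  4 to go: {0,3,5,7} 1  {1,2,4,6} 1  {2,4,6,7} 4  {3,5,6,7} 4  {4,5,6,7} 6
  5 to go: {0,3,5,6,7} 5  {1,2,4,6,7} 5  {2,4,5,6,7} 10  {3,4,5,6,7} 10
  6 to go: {0,3,4,5,6,7} 15  {1,2,4,5,6,7} 15  {2,3,4,5,6,7} 20
  if 0:x drops first: 35 orders
  if 1:z drops first: 35 orders
heap linearizations: 70

70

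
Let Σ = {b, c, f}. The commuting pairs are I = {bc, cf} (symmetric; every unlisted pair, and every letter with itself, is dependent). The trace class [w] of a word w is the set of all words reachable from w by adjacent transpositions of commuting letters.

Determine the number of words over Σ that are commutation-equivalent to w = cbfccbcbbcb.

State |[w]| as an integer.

462

0(c) covers ∅
1(b) covers ∅
2(f) covers 1:b
3(c) covers 0:c
4(c) covers 3:c
5(b) covers 2:f
6(c) covers 4:c
7(b) covers 5:b
8(b) covers 7:b
9(c) covers 6:c
10(b) covers 8:b
floor of heap: 0:c, 1:b
completions by unplaced set U, small U first (add the entries for U minus each lowest piece of U):
  |U|=1: {9}:1  {10}:1
  |U|=2: {6,9}:1  {8,10}:1  {9,10}:2
  |U|=3: {4,6,9}:1  {6,9,10}:3  {7,8,10}:1  {8,9,10}:3
  |U|=4: {3,4,6,9}:1  {4,6,9,10}:4  {5,7,8,10}:1  {6,8,9,10}:6  {7,8,9,10}:4
  |U|=5: {0,3,4,6,9}:1  {2,5,7,8,10}:1  {3,4,6,9,10}:5  {4,6,8,9,10}:10  {5,7,8,9,10}:5  {6,7,8,9,10}:10
  |U|=6: {0,3,4,6,9,10}:6  {1,2,5,7,8,10}:1  {2,5,7,8,9,10}:6  {3,4,6,8,9,10}:15  {4,6,7,8,9,10}:20  {5,6,7,8,9,10}:15
  |U|=7: {0,3,4,6,8,9,10}:21  {1,2,5,7,8,9,10}:7  {2,5,6,7,8,9,10}:21  {3,4,6,7,8,9,10}:35  {4,5,6,7,8,9,10}:35
  |U|=8: {0,3,4,6,7,8,9,10}:56  {1,2,5,6,7,8,9,10}:28  {2,4,5,6,7,8,9,10}:56  {3,4,5,6,7,8,9,10}:70
  |U|=9: {0,3,4,5,6,7,8,9,10}:126  {1,2,4,5,6,7,8,9,10}:84  {2,3,4,5,6,7,8,9,10}:126
  start at 0(c): 210
  start at 1(b): 252
sum over floor = 462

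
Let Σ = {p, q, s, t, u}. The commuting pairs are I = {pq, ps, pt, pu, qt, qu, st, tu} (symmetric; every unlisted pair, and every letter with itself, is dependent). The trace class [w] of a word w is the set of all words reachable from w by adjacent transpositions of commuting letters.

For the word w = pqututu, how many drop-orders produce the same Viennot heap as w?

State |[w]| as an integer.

drop 0:p onto floor
drop 1:q onto floor
drop 2:u onto floor
drop 3:t onto floor
drop 4:u onto {2:u}
drop 5:t onto {3:t}
drop 6:u onto {4:u}
ground layer = {0:p, 1:q, 2:u, 3:t}
drop-orders for the pieces not yet dropped (sum over which currently-grounded one goes next):
  1 to go: {0} 1  {1} 1  {5} 1  {6} 1
  2 to go: {0,1} 2  {0,5} 2  {0,6} 2  {1,5} 2  {1,6} 2  {3,5} 1  {4,6} 1  {5,6} 2
  3 to go: {0,1,5} 6  {0,1,6} 6  {0,3,5} 3  {0,4,6} 3  {0,5,6} 6  {1,3,5} 3  {1,4,6} 3  {1,5,6} 6  {2,4,6} 1  {3,5,6} 3  {4,5,6} 3
  4 to go: {0,1,3,5} 12  {0,1,4,6} 12  {0,1,5,6} 24  {0,2,4,6} 4  {0,3,5,6} 12  {0,4,5,6} 12  {1,2,4,6} 4  {1,3,5,6} 12  {1,4,5,6} 12  {2,4,5,6} 4  {3,4,5,6} 6
  5 to go: {0,1,2,4,6} 20  {0,1,3,5,6} 60  {0,1,4,5,6} 60  {0,2,4,5,6} 20  {0,3,4,5,6} 30  {1,2,4,5,6} 20  {1,3,4,5,6} 30  {2,3,4,5,6} 10
  if 0:p drops first: 60 orders
  if 1:q drops first: 60 orders
  if 2:u drops first: 180 orders
  if 3:t drops first: 120 orders
heap linearizations: 420

420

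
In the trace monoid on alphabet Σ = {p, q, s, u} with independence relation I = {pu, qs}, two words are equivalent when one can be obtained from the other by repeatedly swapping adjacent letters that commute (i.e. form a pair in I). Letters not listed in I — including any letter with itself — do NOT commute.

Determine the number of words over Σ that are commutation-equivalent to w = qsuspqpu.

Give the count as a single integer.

4

piece 0:q — minimal
piece 1:s — minimal
piece 2:u rests on {0:q, 1:s}
piece 3:s rests on {2:u}
piece 4:p rests on {3:s}
piece 5:q rests on {4:p}
piece 6:p rests on {5:q}
piece 7:u rests on {5:q}
minimal pieces: {0:q, 1:s}
ways to finish when only these pieces remain (= sum over removing one remaining piece with nothing left below it):
  1 left: {6}→1  {7}→1
  2 left: {6,7}→2
  3 left: {5,6,7}→2
  4 left: {4,5,6,7}→2
  5 left: {3,4,5,6,7}→2
  6 left: {2,3,4,5,6,7}→2
  placing 0:q first → 2 extensions
  placing 1:s first → 2 extensions
total linear extensions = 4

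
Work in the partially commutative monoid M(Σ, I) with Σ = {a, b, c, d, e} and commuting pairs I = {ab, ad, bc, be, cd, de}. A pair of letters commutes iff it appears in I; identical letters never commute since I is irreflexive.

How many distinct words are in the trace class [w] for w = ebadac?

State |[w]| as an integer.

15

piece 0:e — minimal
piece 1:b — minimal
piece 2:a rests on {0:e}
piece 3:d rests on {1:b}
piece 4:a rests on {2:a}
piece 5:c rests on {4:a}
minimal pieces: {0:e, 1:b}
ways to finish when only these pieces remain (= sum over removing one remaining piece with nothing left below it):
  1 left: {3}→1  {5}→1
  2 left: {1,3}→1  {3,5}→2  {4,5}→1
  3 left: {1,3,5}→3  {2,4,5}→1  {3,4,5}→3
  4 left: {0,2,4,5}→1  {1,3,4,5}→6  {2,3,4,5}→4
  placing 0:e first → 10 extensions
  placing 1:b first → 5 extensions
total linear extensions = 15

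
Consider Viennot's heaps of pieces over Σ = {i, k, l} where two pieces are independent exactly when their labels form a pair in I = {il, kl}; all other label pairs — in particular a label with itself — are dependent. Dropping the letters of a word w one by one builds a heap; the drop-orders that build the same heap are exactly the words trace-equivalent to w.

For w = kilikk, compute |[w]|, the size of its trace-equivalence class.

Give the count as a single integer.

0(k) covers ∅
1(i) covers 0:k
2(l) covers ∅
3(i) covers 1:i
4(k) covers 3:i
5(k) covers 4:k
floor of heap: 0:k, 2:l
completions by unplaced set U, small U first (add the entries for U minus each lowest piece of U):
  |U|=1: {2}:1  {5}:1
  |U|=2: {2,5}:2  {4,5}:1
  |U|=3: {2,4,5}:3  {3,4,5}:1
  |U|=4: {1,3,4,5}:1  {2,3,4,5}:4
  start at 0(k): 5
  start at 2(l): 1
sum over floor = 6

6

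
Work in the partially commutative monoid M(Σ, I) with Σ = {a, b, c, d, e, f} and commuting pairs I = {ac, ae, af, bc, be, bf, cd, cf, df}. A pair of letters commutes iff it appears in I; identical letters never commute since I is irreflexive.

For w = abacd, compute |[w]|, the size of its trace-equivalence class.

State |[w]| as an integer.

5

0(a) covers ∅
1(b) covers 0:a
2(a) covers 1:b
3(c) covers ∅
4(d) covers 2:a
floor of heap: 0:a, 3:c
completions by unplaced set U, small U first (add the entries for U minus each lowest piece of U):
  |U|=1: {3}:1  {4}:1
  |U|=2: {2,4}:1  {3,4}:2
  |U|=3: {1,2,4}:1  {2,3,4}:3
  start at 0(a): 4
  start at 3(c): 1
sum over floor = 5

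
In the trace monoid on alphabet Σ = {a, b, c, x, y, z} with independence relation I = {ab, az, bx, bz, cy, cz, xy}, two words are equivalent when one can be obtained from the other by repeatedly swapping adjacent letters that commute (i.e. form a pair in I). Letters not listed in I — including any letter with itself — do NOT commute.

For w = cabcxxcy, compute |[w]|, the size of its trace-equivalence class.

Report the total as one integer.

10

0(c) covers ∅
1(a) covers 0:c
2(b) covers 0:c
3(c) covers 1:a, 2:b
4(x) covers 3:c
5(x) covers 4:x
6(c) covers 5:x
7(y) covers 1:a, 2:b
floor of heap: 0:c
completions by unplaced set U, small U first (add the entries for U minus each lowest piece of U):
  |U|=1: {6}:1  {7}:1
  |U|=2: {5,6}:1  {6,7}:2
  |U|=3: {4,5,6}:1  {5,6,7}:3
  |U|=4: {3,4,5,6}:1  {4,5,6,7}:4
  |U|=5: {3,4,5,6,7}:5
  |U|=6: {1,3,4,5,6,7}:5  {2,3,4,5,6,7}:5
  start at 0(c): 10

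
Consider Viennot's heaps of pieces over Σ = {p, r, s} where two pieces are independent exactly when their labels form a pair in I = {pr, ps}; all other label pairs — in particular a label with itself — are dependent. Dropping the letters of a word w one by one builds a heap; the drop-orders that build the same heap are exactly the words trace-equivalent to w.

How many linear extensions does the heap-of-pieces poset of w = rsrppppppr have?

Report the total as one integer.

piece 0:r — minimal
piece 1:s rests on {0:r}
piece 2:r rests on {1:s}
piece 3:p — minimal
piece 4:p rests on {3:p}
piece 5:p rests on {4:p}
piece 6:p rests on {5:p}
piece 7:p rests on {6:p}
piece 8:p rests on {7:p}
piece 9:r rests on {2:r}
minimal pieces: {0:r, 3:p}
ways to finish when only these pieces remain (= sum over removing one remaining piece with nothing left below it):
  1 left: {8}→1  {9}→1
  2 left: {2,9}→1  {7,8}→1  {8,9}→2
  3 left: {1,2,9}→1  {2,8,9}→3  {6,7,8}→1  {7,8,9}→3
  4 left: {0,1,2,9}→1  {1,2,8,9}→4  {2,7,8,9}→6  {5,6,7,8}→1  {6,7,8,9}→4
  5 left: {0,1,2,8,9}→5  {1,2,7,8,9}→10  {2,6,7,8,9}→10  {4,5,6,7,8}→1  {5,6,7,8,9}→5
  6 left: {0,1,2,7,8,9}→15  {1,2,6,7,8,9}→20  {2,5,6,7,8,9}→15  {3,4,5,6,7,8}→1  {4,5,6,7,8,9}→6
  7 left: {0,1,2,6,7,8,9}→35  {1,2,5,6,7,8,9}→35  {2,4,5,6,7,8,9}→21  {3,4,5,6,7,8,9}→7
  8 left: {0,1,2,5,6,7,8,9}→70  {1,2,4,5,6,7,8,9}→56  {2,3,4,5,6,7,8,9}→28
  placing 0:r first → 84 extensions
  placing 3:p first → 126 extensions
total linear extensions = 210

210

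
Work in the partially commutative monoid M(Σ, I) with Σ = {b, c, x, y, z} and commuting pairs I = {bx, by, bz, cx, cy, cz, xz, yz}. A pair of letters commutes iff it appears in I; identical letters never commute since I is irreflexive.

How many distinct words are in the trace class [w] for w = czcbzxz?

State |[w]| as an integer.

140

drop 0:c onto floor
drop 1:z onto floor
drop 2:c onto {0:c}
drop 3:b onto {2:c}
drop 4:z onto {1:z}
drop 5:x onto floor
drop 6:z onto {4:z}
ground layer = {0:c, 1:z, 5:x}
drop-orders for the pieces not yet dropped (sum over which currently-grounded one goes next):
  1 to go: {3} 1  {5} 1  {6} 1
  2 to go: {2,3} 1  {3,5} 2  {3,6} 2  {4,6} 1  {5,6} 2
  3 to go: {0,2,3} 1  {1,4,6} 1  {2,3,5} 3  {2,3,6} 3  {3,4,6} 3  {3,5,6} 6  {4,5,6} 3
  4 to go: {0,2,3,5} 4  {0,2,3,6} 4  {1,3,4,6} 4  {1,4,5,6} 4  {2,3,4,6} 6  {2,3,5,6} 12  {3,4,5,6} 12
  5 to go: {0,2,3,4,6} 10  {0,2,3,5,6} 20  {1,2,3,4,6} 10  {1,3,4,5,6} 20  {2,3,4,5,6} 30
  if 0:c drops first: 60 orders
  if 1:z drops first: 60 orders
  if 5:x drops first: 20 orders
heap linearizations: 140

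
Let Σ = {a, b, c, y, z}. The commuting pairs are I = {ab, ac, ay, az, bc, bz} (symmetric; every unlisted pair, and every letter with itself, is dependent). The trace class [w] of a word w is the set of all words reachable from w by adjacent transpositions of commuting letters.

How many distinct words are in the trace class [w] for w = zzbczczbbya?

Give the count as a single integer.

0(z) covers ∅
1(z) covers 0:z
2(b) covers ∅
3(c) covers 1:z
4(z) covers 3:c
5(c) covers 4:z
6(z) covers 5:c
7(b) covers 2:b
8(b) covers 7:b
9(y) covers 6:z, 8:b
10(a) covers ∅
floor of heap: 0:z, 2:b, 10:a
completions by unplaced set U, small U first (add the entries for U minus each lowest piece of U):
  |U|=1: {9}:1  {10}:1
  |U|=2: {6,9}:1  {8,9}:1  {9,10}:2
  |U|=3: {5,6,9}:1  {6,8,9}:2  {6,9,10}:3  {7,8,9}:1  {8,9,10}:3
  |U|=4: {2,7,8,9}:1  {4,5,6,9}:1  {5,6,8,9}:3  {5,6,9,10}:4  {6,7,8,9}:3  {6,8,9,10}:8  {7,8,9,10}:4
  |U|=5: {2,6,7,8,9}:4  {2,7,8,9,10}:5  {3,4,5,6,9}:1  {4,5,6,8,9}:4  {4,5,6,9,10}:5  {5,6,7,8,9}:6  {5,6,8,9,10}:15  {6,7,8,9,10}:15
  |U|=6: {1,3,4,5,6,9}:1  {2,5,6,7,8,9}:10  {2,6,7,8,9,10}:24  {3,4,5,6,8,9}:5  {3,4,5,6,9,10}:6  {4,5,6,7,8,9}:10  {4,5,6,8,9,10}:24  {5,6,7,8,9,10}:36
  |U|=7: {0,1,3,4,5,6,9}:1  {1,3,4,5,6,8,9}:6  {1,3,4,5,6,9,10}:7  {2,4,5,6,7,8,9}:20  {2,5,6,7,8,9,10}:70  {3,4,5,6,7,8,9}:15  {3,4,5,6,8,9,10}:35  {4,5,6,7,8,9,10}:70
  |U|=8: {0,1,3,4,5,6,8,9}:7  {0,1,3,4,5,6,9,10}:8  {1,3,4,5,6,7,8,9}:21  {1,3,4,5,6,8,9,10}:48  {2,3,4,5,6,7,8,9}:35  {2,4,5,6,7,8,9,10}:160  {3,4,5,6,7,8,9,10}:120
  |U|=9: {0,1,3,4,5,6,7,8,9}:28  {0,1,3,4,5,6,8,9,10}:63  {1,2,3,4,5,6,7,8,9}:56  {1,3,4,5,6,7,8,9,10}:189  {2,3,4,5,6,7,8,9,10}:315
  start at 0(z): 560
  start at 2(b): 280
  start at 10(a): 84
sum over floor = 924

924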